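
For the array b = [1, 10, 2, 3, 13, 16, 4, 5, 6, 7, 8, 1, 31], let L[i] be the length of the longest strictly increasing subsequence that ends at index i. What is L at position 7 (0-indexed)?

dp[i] = 1 + max{dp[j] : j<i, b[j]<b[i]} (or 1 if no such j):
i:      0  1  2  3  4  5  6  7  8  9 10 11 12
b[i]:   1 10  2  3 13 16  4  5  6  7  8  1 31
dp:     1  2  2  3  4  5  4  5  6  7  8  1  9
At index 7 the value is 5.

5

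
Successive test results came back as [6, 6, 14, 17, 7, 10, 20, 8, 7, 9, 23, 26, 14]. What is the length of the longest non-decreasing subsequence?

Let dp[i] be the length of the longest such subsequence ending at index i:
i:      1  2  3  4  5  6  7  8  9 10 11 12 13
a[i]:   6  6 14 17  7 10 20  8  7  9 23 26 14
dp:     1  2  3  4  3  4  5  4  4  5  6  7  6
Maximum dp value is 7.

7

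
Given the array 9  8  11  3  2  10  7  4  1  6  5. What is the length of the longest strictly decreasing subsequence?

5

Negate each value so 'decreasing' becomes 'increasing', then run patience tails on the negated sequence:
-9 → extends → [-9]
-8 → extends → [-9, -8]
-11 → replaces -9 → [-11, -8]
-3 → extends → [-11, -8, -3]
-2 → extends → [-11, -8, -3, -2]
-10 → replaces -8 → [-11, -10, -3, -2]
-7 → replaces -3 → [-11, -10, -7, -2]
-4 → replaces -2 → [-11, -10, -7, -4]
-1 → extends → [-11, -10, -7, -4, -1]
-6 → replaces -4 → [-11, -10, -7, -6, -1]
-5 → replaces -1 → [-11, -10, -7, -6, -5]
Five tails, so the longest strictly decreasing subsequence of the original has length 5.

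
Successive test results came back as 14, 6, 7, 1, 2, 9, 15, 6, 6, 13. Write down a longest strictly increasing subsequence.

6, 7, 9, 15

Patience tails give the LIS length; then backtrack through the dp parents:
14 → extends → [14]
6 → replaces 14 → [6]
7 → extends → [6, 7]
1 → replaces 6 → [1, 7]
2 → replaces 7 → [1, 2]
9 → extends → [1, 2, 9]
15 → extends → [1, 2, 9, 15]
6 → replaces 9 → [1, 2, 6, 15]
6 → already a tail → [1, 2, 6, 15]
13 → replaces 15 → [1, 2, 6, 13]
Length 4; one witness is 6, 7, 9, 15.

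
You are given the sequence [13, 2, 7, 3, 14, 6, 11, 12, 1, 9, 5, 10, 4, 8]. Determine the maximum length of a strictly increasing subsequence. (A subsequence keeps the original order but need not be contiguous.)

5

Track the smallest tail for each achievable length (strict):
13 → extends → [13]
2 → replaces 13 → [2]
7 → extends → [2, 7]
3 → replaces 7 → [2, 3]
14 → extends → [2, 3, 14]
6 → replaces 14 → [2, 3, 6]
11 → extends → [2, 3, 6, 11]
12 → extends → [2, 3, 6, 11, 12]
1 → replaces 2 → [1, 3, 6, 11, 12]
9 → replaces 11 → [1, 3, 6, 9, 12]
5 → replaces 6 → [1, 3, 5, 9, 12]
10 → replaces 12 → [1, 3, 5, 9, 10]
4 → replaces 5 → [1, 3, 4, 9, 10]
8 → replaces 9 → [1, 3, 4, 8, 10]
Five tails, so the longest strictly increasing subsequence has length 5 (e.g. 2, 3, 6, 11, 12).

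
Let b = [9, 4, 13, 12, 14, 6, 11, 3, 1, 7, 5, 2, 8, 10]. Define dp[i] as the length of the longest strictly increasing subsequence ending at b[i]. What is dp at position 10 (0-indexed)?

dp[i] = 1 + max{dp[j] : j<i, b[j]<b[i]} (or 1 if no such j):
i:      0  1  2  3  4  5  6  7  8  9 10 11 12 13
b[i]:   9  4 13 12 14  6 11  3  1  7  5  2  8 10
dp:     1  1  2  2  3  2  3  1  1  3  2  2  4  5
At index 10 the value is 2.

2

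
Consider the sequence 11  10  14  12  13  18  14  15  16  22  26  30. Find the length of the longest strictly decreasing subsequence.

2

Negate each value so 'decreasing' becomes 'increasing', then run patience tails on the negated sequence:
-11 → extends → [-11]
-10 → extends → [-11, -10]
-14 → replaces -11 → [-14, -10]
-12 → replaces -10 → [-14, -12]
-13 → replaces -12 → [-14, -13]
-18 → replaces -14 → [-18, -13]
-14 → replaces -13 → [-18, -14]
-15 → replaces -14 → [-18, -15]
-16 → replaces -15 → [-18, -16]
-22 → replaces -18 → [-22, -16]
-26 → replaces -22 → [-26, -16]
-30 → replaces -26 → [-30, -16]
Two tails, so the longest strictly decreasing subsequence of the original has length 2.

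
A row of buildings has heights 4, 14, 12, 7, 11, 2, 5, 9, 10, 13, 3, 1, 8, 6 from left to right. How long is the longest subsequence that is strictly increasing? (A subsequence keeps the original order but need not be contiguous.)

Track the smallest tail for each achievable length (strict):
4 → extends → [4]
14 → extends → [4, 14]
12 → replaces 14 → [4, 12]
7 → replaces 12 → [4, 7]
11 → extends → [4, 7, 11]
2 → replaces 4 → [2, 7, 11]
5 → replaces 7 → [2, 5, 11]
9 → replaces 11 → [2, 5, 9]
10 → extends → [2, 5, 9, 10]
13 → extends → [2, 5, 9, 10, 13]
3 → replaces 5 → [2, 3, 9, 10, 13]
1 → replaces 2 → [1, 3, 9, 10, 13]
8 → replaces 9 → [1, 3, 8, 10, 13]
6 → replaces 8 → [1, 3, 6, 10, 13]
Five tails, so the longest strictly increasing subsequence has length 5 (e.g. 4, 7, 9, 10, 13).

5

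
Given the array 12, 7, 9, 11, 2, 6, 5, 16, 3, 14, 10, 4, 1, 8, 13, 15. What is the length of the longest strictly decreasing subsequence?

6

Negate each value so 'decreasing' becomes 'increasing', then run patience tails on the negated sequence:
-12 → extends → [-12]
-7 → extends → [-12, -7]
-9 → replaces -7 → [-12, -9]
-11 → replaces -9 → [-12, -11]
-2 → extends → [-12, -11, -2]
-6 → replaces -2 → [-12, -11, -6]
-5 → extends → [-12, -11, -6, -5]
-16 → replaces -12 → [-16, -11, -6, -5]
-3 → extends → [-16, -11, -6, -5, -3]
-14 → replaces -11 → [-16, -14, -6, -5, -3]
-10 → replaces -6 → [-16, -14, -10, -5, -3]
-4 → replaces -3 → [-16, -14, -10, -5, -4]
-1 → extends → [-16, -14, -10, -5, -4, -1]
-8 → replaces -5 → [-16, -14, -10, -8, -4, -1]
-13 → replaces -10 → [-16, -14, -13, -8, -4, -1]
-15 → replaces -14 → [-16, -15, -13, -8, -4, -1]
Six tails, so the longest strictly decreasing subsequence of the original has length 6.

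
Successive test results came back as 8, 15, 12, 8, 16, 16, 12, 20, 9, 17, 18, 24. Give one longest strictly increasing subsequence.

8, 15, 16, 17, 18, 24

Patience tails give the LIS length; then backtrack through the dp parents:
8 → extends → [8]
15 → extends → [8, 15]
12 → replaces 15 → [8, 12]
8 → already a tail → [8, 12]
16 → extends → [8, 12, 16]
16 → already a tail → [8, 12, 16]
12 → already a tail → [8, 12, 16]
20 → extends → [8, 12, 16, 20]
9 → replaces 12 → [8, 9, 16, 20]
17 → replaces 20 → [8, 9, 16, 17]
18 → extends → [8, 9, 16, 17, 18]
24 → extends → [8, 9, 16, 17, 18, 24]
Length 6; one witness is 8, 15, 16, 17, 18, 24.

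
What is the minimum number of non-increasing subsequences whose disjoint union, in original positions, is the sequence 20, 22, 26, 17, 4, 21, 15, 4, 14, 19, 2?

3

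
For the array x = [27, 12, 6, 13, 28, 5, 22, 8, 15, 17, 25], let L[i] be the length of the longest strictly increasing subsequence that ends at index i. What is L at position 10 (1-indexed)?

4

dp[i] = 1 + max{dp[j] : j<i, x[j]<x[i]} (or 1 if no such j):
i:      1  2  3  4  5  6  7  8  9 10 11
x[i]:  27 12  6 13 28  5 22  8 15 17 25
dp:     1  1  1  2  3  1  3  2  3  4  5
At index 10 the value is 4.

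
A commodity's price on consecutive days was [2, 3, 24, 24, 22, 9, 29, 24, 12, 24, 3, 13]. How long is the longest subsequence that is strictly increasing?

Track the smallest tail for each achievable length (strict):
2 → extends → [2]
3 → extends → [2, 3]
24 → extends → [2, 3, 24]
24 → already a tail → [2, 3, 24]
22 → replaces 24 → [2, 3, 22]
9 → replaces 22 → [2, 3, 9]
29 → extends → [2, 3, 9, 29]
24 → replaces 29 → [2, 3, 9, 24]
12 → replaces 24 → [2, 3, 9, 12]
24 → extends → [2, 3, 9, 12, 24]
3 → already a tail → [2, 3, 9, 12, 24]
13 → replaces 24 → [2, 3, 9, 12, 13]
Five tails, so the longest strictly increasing subsequence has length 5 (e.g. 2, 3, 9, 12, 24).

5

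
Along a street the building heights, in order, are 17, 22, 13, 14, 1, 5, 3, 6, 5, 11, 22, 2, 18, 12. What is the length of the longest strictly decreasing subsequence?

5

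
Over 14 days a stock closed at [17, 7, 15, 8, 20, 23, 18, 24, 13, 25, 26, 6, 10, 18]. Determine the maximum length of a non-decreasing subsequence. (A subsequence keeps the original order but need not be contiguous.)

Let dp[i] be the length of the longest such subsequence ending at index i:
i:      1  2  3  4  5  6  7  8  9 10 11 12 13 14
a[i]:  17  7 15  8 20 23 18 24 13 25 26  6 10 18
dp:     1  1  2  2  3  4  3  5  3  6  7  1  3  4
Maximum dp value is 7.

7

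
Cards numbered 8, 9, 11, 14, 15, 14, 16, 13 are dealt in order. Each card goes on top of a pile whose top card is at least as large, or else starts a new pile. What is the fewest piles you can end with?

The minimum number of non-increasing subsequences covering a sequence equals the length of its longest strictly increasing subsequence.
LIS length is 6 (e.g. 8, 9, 11, 14, 15, 16), so 6 piles are needed.

6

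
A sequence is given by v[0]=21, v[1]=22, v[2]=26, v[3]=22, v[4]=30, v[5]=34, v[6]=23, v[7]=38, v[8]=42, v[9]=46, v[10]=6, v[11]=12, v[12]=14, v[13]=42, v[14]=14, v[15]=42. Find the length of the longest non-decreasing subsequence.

9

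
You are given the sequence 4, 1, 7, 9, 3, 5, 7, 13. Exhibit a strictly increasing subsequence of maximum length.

1, 3, 5, 7, 13

Patience tails give the LIS length; then backtrack through the dp parents:
4 → extends → [4]
1 → replaces 4 → [1]
7 → extends → [1, 7]
9 → extends → [1, 7, 9]
3 → replaces 7 → [1, 3, 9]
5 → replaces 9 → [1, 3, 5]
7 → extends → [1, 3, 5, 7]
13 → extends → [1, 3, 5, 7, 13]
Length 5; one witness is 1, 3, 5, 7, 13.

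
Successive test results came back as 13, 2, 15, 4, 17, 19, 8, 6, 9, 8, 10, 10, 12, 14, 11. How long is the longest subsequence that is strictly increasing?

7

Let dp[i] be the length of the longest such subsequence ending at index i:
i:      1  2  3  4  5  6  7  8  9 10 11 12 13 14 15
a[i]:  13  2 15  4 17 19  8  6  9  8 10 10 12 14 11
dp:     1  1  2  2  3  4  3  3  4  4  5  5  6  7  6
Maximum dp value is 7.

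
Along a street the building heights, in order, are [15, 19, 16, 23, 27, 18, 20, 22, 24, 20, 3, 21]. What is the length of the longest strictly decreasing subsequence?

4

Negate each value so 'decreasing' becomes 'increasing', then run patience tails on the negated sequence:
-15 → extends → [-15]
-19 → replaces -15 → [-19]
-16 → extends → [-19, -16]
-23 → replaces -19 → [-23, -16]
-27 → replaces -23 → [-27, -16]
-18 → replaces -16 → [-27, -18]
-20 → replaces -18 → [-27, -20]
-22 → replaces -20 → [-27, -22]
-24 → replaces -22 → [-27, -24]
-20 → extends → [-27, -24, -20]
-3 → extends → [-27, -24, -20, -3]
-21 → replaces -20 → [-27, -24, -21, -3]
Four tails, so the longest strictly decreasing subsequence of the original has length 4.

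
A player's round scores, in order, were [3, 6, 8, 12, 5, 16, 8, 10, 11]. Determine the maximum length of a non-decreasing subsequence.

6

Let dp[i] be the length of the longest such subsequence ending at index i:
i:      1  2  3  4  5  6  7  8  9
a[i]:   3  6  8 12  5 16  8 10 11
dp:     1  2  3  4  2  5  4  5  6
Maximum dp value is 6.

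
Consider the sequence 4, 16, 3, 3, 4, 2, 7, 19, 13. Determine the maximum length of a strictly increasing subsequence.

Track the smallest tail for each achievable length (strict):
4 → extends → [4]
16 → extends → [4, 16]
3 → replaces 4 → [3, 16]
3 → already a tail → [3, 16]
4 → replaces 16 → [3, 4]
2 → replaces 3 → [2, 4]
7 → extends → [2, 4, 7]
19 → extends → [2, 4, 7, 19]
13 → replaces 19 → [2, 4, 7, 13]
Four tails, so the longest strictly increasing subsequence has length 4 (e.g. 3, 4, 7, 19).

4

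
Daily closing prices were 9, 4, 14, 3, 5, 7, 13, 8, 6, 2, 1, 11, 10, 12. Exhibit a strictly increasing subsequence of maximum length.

4, 5, 7, 8, 11, 12

Patience tails give the LIS length; then backtrack through the dp parents:
9 → extends → [9]
4 → replaces 9 → [4]
14 → extends → [4, 14]
3 → replaces 4 → [3, 14]
5 → replaces 14 → [3, 5]
7 → extends → [3, 5, 7]
13 → extends → [3, 5, 7, 13]
8 → replaces 13 → [3, 5, 7, 8]
6 → replaces 7 → [3, 5, 6, 8]
2 → replaces 3 → [2, 5, 6, 8]
1 → replaces 2 → [1, 5, 6, 8]
11 → extends → [1, 5, 6, 8, 11]
10 → replaces 11 → [1, 5, 6, 8, 10]
12 → extends → [1, 5, 6, 8, 10, 12]
Length 6; one witness is 4, 5, 7, 8, 11, 12.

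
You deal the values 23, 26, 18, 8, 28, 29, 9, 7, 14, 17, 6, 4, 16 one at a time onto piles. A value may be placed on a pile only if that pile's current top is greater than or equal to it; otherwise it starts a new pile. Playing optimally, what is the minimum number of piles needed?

4

Place each on the leftmost legal pile:
23 → new pile 1 (tops now [23])
26 → new pile 2 (tops now [23, 26])
18 → pile 1 (tops now [18, 26])
8 → pile 1 (tops now [8, 26])
28 → new pile 3 (tops now [8, 26, 28])
29 → new pile 4 (tops now [8, 26, 28, 29])
9 → pile 2 (tops now [8, 9, 28, 29])
7 → pile 1 (tops now [7, 9, 28, 29])
14 → pile 3 (tops now [7, 9, 14, 29])
17 → pile 4 (tops now [7, 9, 14, 17])
6 → pile 1 (tops now [6, 9, 14, 17])
4 → pile 1 (tops now [4, 9, 14, 17])
16 → pile 4 (tops now [4, 9, 14, 16])
Four piles.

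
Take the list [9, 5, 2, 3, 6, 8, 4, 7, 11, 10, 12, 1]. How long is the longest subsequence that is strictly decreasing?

Negate each value so 'decreasing' becomes 'increasing', then run patience tails on the negated sequence:
-9 → extends → [-9]
-5 → extends → [-9, -5]
-2 → extends → [-9, -5, -2]
-3 → replaces -2 → [-9, -5, -3]
-6 → replaces -5 → [-9, -6, -3]
-8 → replaces -6 → [-9, -8, -3]
-4 → replaces -3 → [-9, -8, -4]
-7 → replaces -4 → [-9, -8, -7]
-11 → replaces -9 → [-11, -8, -7]
-10 → replaces -8 → [-11, -10, -7]
-12 → replaces -11 → [-12, -10, -7]
-1 → extends → [-12, -10, -7, -1]
Four tails, so the longest strictly decreasing subsequence of the original has length 4.

4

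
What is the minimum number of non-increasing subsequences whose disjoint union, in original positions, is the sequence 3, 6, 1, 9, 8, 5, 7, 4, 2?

The minimum number of non-increasing subsequences covering a sequence equals the length of its longest strictly increasing subsequence.
LIS length is 3 (e.g. 3, 6, 9), so 3 piles are needed.

3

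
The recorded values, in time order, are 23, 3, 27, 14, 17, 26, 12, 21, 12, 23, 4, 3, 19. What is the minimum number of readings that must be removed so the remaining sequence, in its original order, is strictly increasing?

Fewest deletions = n − (longest strictly increasing subsequence).
Patience tails:
23 → extends → [23]
3 → replaces 23 → [3]
27 → extends → [3, 27]
14 → replaces 27 → [3, 14]
17 → extends → [3, 14, 17]
26 → extends → [3, 14, 17, 26]
12 → replaces 14 → [3, 12, 17, 26]
21 → replaces 26 → [3, 12, 17, 21]
12 → already a tail → [3, 12, 17, 21]
23 → extends → [3, 12, 17, 21, 23]
4 → replaces 12 → [3, 4, 17, 21, 23]
3 → already a tail → [3, 4, 17, 21, 23]
19 → replaces 21 → [3, 4, 17, 19, 23]
Longest strictly increasing subsequence has length 5, so deletions = 13 − 5 = 8.

8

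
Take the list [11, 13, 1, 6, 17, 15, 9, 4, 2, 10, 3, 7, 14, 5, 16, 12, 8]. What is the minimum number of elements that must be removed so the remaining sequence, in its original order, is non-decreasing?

11

Fewest deletions = n − (longest non-decreasing subsequence).
i:      1  2  3  4  5  6  7  8  9 10 11 12 13 14 15 16 17
a[i]:  11 13  1  6 17 15  9  4  2 10  3  7 14  5 16 12  8
dp:     1  2  1  2  3  3  3  2  2  4  3  4  5  4  6  5  5
max dp = 6, so deletions = 17 − 6 = 11.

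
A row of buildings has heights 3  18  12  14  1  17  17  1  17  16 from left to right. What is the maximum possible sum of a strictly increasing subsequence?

Let S[i] be the best sum of a strictly increasing subsequence ending at i:
i:      1  2  3  4  5  6  7  8  9 10
a[i]:   3 18 12 14  1 17 17  1 17 16
S:      3 21 15 29  1 46 46  1 46 45
Maximum is 46 (e.g. 3 + 12 + 14 + 17).

46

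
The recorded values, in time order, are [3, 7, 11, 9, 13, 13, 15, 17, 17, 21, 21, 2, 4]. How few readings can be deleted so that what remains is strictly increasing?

6

Fewest deletions = n − (longest strictly increasing subsequence).
Patience tails:
3 → extends → [3]
7 → extends → [3, 7]
11 → extends → [3, 7, 11]
9 → replaces 11 → [3, 7, 9]
13 → extends → [3, 7, 9, 13]
13 → already a tail → [3, 7, 9, 13]
15 → extends → [3, 7, 9, 13, 15]
17 → extends → [3, 7, 9, 13, 15, 17]
17 → already a tail → [3, 7, 9, 13, 15, 17]
21 → extends → [3, 7, 9, 13, 15, 17, 21]
21 → already a tail → [3, 7, 9, 13, 15, 17, 21]
2 → replaces 3 → [2, 7, 9, 13, 15, 17, 21]
4 → replaces 7 → [2, 4, 9, 13, 15, 17, 21]
Longest strictly increasing subsequence has length 7, so deletions = 13 − 7 = 6.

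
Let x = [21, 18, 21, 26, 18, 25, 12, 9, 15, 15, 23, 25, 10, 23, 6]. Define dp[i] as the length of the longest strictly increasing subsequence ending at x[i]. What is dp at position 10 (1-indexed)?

dp[i] = 1 + max{dp[j] : j<i, x[j]<x[i]} (or 1 if no such j):
i:      1  2  3  4  5  6  7  8  9 10 11 12 13 14 15
x[i]:  21 18 21 26 18 25 12  9 15 15 23 25 10 23  6
dp:     1  1  2  3  1  3  1  1  2  2  3  4  2  3  1
At index 10 the value is 2.

2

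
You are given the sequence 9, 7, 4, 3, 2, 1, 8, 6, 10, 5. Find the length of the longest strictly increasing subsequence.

Let dp[i] be the length of the longest such subsequence ending at index i:
i:      1  2  3  4  5  6  7  8  9 10
a[i]:   9  7  4  3  2  1  8  6 10  5
dp:     1  1  1  1  1  1  2  2  3  2
Maximum dp value is 3.

3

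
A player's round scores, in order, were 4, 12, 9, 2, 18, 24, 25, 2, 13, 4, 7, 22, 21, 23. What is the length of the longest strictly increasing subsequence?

5

Let dp[i] be the length of the longest such subsequence ending at index i:
i:      1  2  3  4  5  6  7  8  9 10 11 12 13 14
a[i]:   4 12  9  2 18 24 25  2 13  4  7 22 21 23
dp:     1  2  2  1  3  4  5  1  3  2  3  4  4  5
Maximum dp value is 5.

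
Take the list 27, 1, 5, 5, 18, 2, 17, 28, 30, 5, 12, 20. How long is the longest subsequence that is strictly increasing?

Let dp[i] be the length of the longest such subsequence ending at index i:
i:      1  2  3  4  5  6  7  8  9 10 11 12
a[i]:  27  1  5  5 18  2 17 28 30  5 12 20
dp:     1  1  2  2  3  2  3  4  5  3  4  5
Maximum dp value is 5.

5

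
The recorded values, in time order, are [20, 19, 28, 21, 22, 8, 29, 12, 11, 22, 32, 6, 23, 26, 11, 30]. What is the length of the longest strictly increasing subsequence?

Track the smallest tail for each achievable length (strict):
20 → extends → [20]
19 → replaces 20 → [19]
28 → extends → [19, 28]
21 → replaces 28 → [19, 21]
22 → extends → [19, 21, 22]
8 → replaces 19 → [8, 21, 22]
29 → extends → [8, 21, 22, 29]
12 → replaces 21 → [8, 12, 22, 29]
11 → replaces 12 → [8, 11, 22, 29]
22 → already a tail → [8, 11, 22, 29]
32 → extends → [8, 11, 22, 29, 32]
6 → replaces 8 → [6, 11, 22, 29, 32]
23 → replaces 29 → [6, 11, 22, 23, 32]
26 → replaces 32 → [6, 11, 22, 23, 26]
11 → already a tail → [6, 11, 22, 23, 26]
30 → extends → [6, 11, 22, 23, 26, 30]
Six tails, so the longest strictly increasing subsequence has length 6 (e.g. 20, 21, 22, 23, 26, 30).

6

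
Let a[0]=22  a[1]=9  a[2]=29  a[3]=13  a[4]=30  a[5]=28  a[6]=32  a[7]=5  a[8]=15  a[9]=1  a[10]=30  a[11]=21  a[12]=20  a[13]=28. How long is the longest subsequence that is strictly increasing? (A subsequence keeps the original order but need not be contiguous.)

5

Track the smallest tail for each achievable length (strict):
22 → extends → [22]
9 → replaces 22 → [9]
29 → extends → [9, 29]
13 → replaces 29 → [9, 13]
30 → extends → [9, 13, 30]
28 → replaces 30 → [9, 13, 28]
32 → extends → [9, 13, 28, 32]
5 → replaces 9 → [5, 13, 28, 32]
15 → replaces 28 → [5, 13, 15, 32]
1 → replaces 5 → [1, 13, 15, 32]
30 → replaces 32 → [1, 13, 15, 30]
21 → replaces 30 → [1, 13, 15, 21]
20 → replaces 21 → [1, 13, 15, 20]
28 → extends → [1, 13, 15, 20, 28]
Five tails, so the longest strictly increasing subsequence has length 5 (e.g. 9, 13, 15, 21, 28).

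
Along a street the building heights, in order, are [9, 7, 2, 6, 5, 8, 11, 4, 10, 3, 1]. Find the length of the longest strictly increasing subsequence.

4

Track the smallest tail for each achievable length (strict):
9 → extends → [9]
7 → replaces 9 → [7]
2 → replaces 7 → [2]
6 → extends → [2, 6]
5 → replaces 6 → [2, 5]
8 → extends → [2, 5, 8]
11 → extends → [2, 5, 8, 11]
4 → replaces 5 → [2, 4, 8, 11]
10 → replaces 11 → [2, 4, 8, 10]
3 → replaces 4 → [2, 3, 8, 10]
1 → replaces 2 → [1, 3, 8, 10]
Four tails, so the longest strictly increasing subsequence has length 4 (e.g. 2, 6, 8, 11).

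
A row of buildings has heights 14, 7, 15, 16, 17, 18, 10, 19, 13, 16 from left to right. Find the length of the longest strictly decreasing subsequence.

2

Negate each value so 'decreasing' becomes 'increasing', then run patience tails on the negated sequence:
-14 → extends → [-14]
-7 → extends → [-14, -7]
-15 → replaces -14 → [-15, -7]
-16 → replaces -15 → [-16, -7]
-17 → replaces -16 → [-17, -7]
-18 → replaces -17 → [-18, -7]
-10 → replaces -7 → [-18, -10]
-19 → replaces -18 → [-19, -10]
-13 → replaces -10 → [-19, -13]
-16 → replaces -13 → [-19, -16]
Two tails, so the longest strictly decreasing subsequence of the original has length 2.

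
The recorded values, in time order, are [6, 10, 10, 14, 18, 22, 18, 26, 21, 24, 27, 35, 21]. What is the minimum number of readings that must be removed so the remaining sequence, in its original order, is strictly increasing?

5

Fewest deletions = n − (longest strictly increasing subsequence).
Patience tails:
6 → extends → [6]
10 → extends → [6, 10]
10 → already a tail → [6, 10]
14 → extends → [6, 10, 14]
18 → extends → [6, 10, 14, 18]
22 → extends → [6, 10, 14, 18, 22]
18 → already a tail → [6, 10, 14, 18, 22]
26 → extends → [6, 10, 14, 18, 22, 26]
21 → replaces 22 → [6, 10, 14, 18, 21, 26]
24 → replaces 26 → [6, 10, 14, 18, 21, 24]
27 → extends → [6, 10, 14, 18, 21, 24, 27]
35 → extends → [6, 10, 14, 18, 21, 24, 27, 35]
21 → already a tail → [6, 10, 14, 18, 21, 24, 27, 35]
Longest strictly increasing subsequence has length 8, so deletions = 13 − 8 = 5.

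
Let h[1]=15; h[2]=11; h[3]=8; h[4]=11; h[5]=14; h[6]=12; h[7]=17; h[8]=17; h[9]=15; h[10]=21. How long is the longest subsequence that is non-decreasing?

6

Let dp[i] be the length of the longest such subsequence ending at index i:
i:      1  2  3  4  5  6  7  8  9 10
h[i]:  15 11  8 11 14 12 17 17 15 21
dp:     1  1  1  2  3  3  4  5  4  6
Maximum dp value is 6.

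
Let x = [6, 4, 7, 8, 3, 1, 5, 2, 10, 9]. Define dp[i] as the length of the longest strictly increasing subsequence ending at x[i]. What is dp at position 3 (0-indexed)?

dp[i] = 1 + max{dp[j] : j<i, x[j]<x[i]} (or 1 if no such j):
i:      0  1  2  3  4  5  6  7  8  9
x[i]:   6  4  7  8  3  1  5  2 10  9
dp:     1  1  2  3  1  1  2  2  4  4
At index 3 the value is 3.

3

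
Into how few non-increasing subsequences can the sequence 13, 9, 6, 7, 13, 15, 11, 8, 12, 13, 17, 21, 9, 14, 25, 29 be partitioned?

The minimum number of non-increasing subsequences covering a sequence equals the length of its longest strictly increasing subsequence.
LIS length is 9 (e.g. 6, 7, 11, 12, 13, 17, 21, 25, 29), so 9 piles are needed.

9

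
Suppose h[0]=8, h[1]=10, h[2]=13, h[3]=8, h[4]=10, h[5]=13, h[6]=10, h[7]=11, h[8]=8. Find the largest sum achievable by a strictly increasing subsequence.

Let S[i] be the best sum of a strictly increasing subsequence ending at i:
i:      0  1  2  3  4  5  6  7  8
h[i]:   8 10 13  8 10 13 10 11  8
S:      8 18 31  8 18 31 18 29  8
Maximum is 31 (e.g. 8 + 10 + 13).

31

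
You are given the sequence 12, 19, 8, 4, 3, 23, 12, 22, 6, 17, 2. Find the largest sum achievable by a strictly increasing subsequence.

Let S[i] be the best sum of a strictly increasing subsequence ending at i:
i:      1  2  3  4  5  6  7  8  9 10 11
a[i]:  12 19  8  4  3 23 12 22  6 17  2
S:     12 31  8  4  3 54 20 53 10 37  2
Maximum is 54 (e.g. 12 + 19 + 23).

54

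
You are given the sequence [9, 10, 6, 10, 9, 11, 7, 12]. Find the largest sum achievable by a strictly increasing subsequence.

42

Let S[i] be the best sum of a strictly increasing subsequence ending at i:
i:      1  2  3  4  5  6  7  8
a[i]:   9 10  6 10  9 11  7 12
S:      9 19  6 19 15 30 13 42
Maximum is 42 (e.g. 9 + 10 + 11 + 12).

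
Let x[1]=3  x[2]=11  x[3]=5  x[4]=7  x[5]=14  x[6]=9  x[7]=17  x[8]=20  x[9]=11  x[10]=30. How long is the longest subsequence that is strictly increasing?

Track the smallest tail for each achievable length (strict):
3 → extends → [3]
11 → extends → [3, 11]
5 → replaces 11 → [3, 5]
7 → extends → [3, 5, 7]
14 → extends → [3, 5, 7, 14]
9 → replaces 14 → [3, 5, 7, 9]
17 → extends → [3, 5, 7, 9, 17]
20 → extends → [3, 5, 7, 9, 17, 20]
11 → replaces 17 → [3, 5, 7, 9, 11, 20]
30 → extends → [3, 5, 7, 9, 11, 20, 30]
Seven tails, so the longest strictly increasing subsequence has length 7 (e.g. 3, 5, 7, 14, 17, 20, 30).

7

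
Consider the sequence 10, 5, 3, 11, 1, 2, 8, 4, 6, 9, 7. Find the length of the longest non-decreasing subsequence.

Track the smallest tail for each achievable length (allowing ties):
10 → extends → [10]
5 → replaces 10 → [5]
3 → replaces 5 → [3]
11 → extends → [3, 11]
1 → replaces 3 → [1, 11]
2 → replaces 11 → [1, 2]
8 → extends → [1, 2, 8]
4 → replaces 8 → [1, 2, 4]
6 → extends → [1, 2, 4, 6]
9 → extends → [1, 2, 4, 6, 9]
7 → replaces 9 → [1, 2, 4, 6, 7]
Five tails, so the longest non-decreasing subsequence has length 5 (e.g. 1, 2, 4, 6, 9).

5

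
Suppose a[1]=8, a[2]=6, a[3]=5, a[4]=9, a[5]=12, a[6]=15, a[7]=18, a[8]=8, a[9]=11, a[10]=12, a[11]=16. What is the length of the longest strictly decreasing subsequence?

3

Let dp[i] be the longest strictly decreasing subsequence ending at i:
i:      1  2  3  4  5  6  7  8  9 10 11
a[i]:   8  6  5  9 12 15 18  8 11 12 16
dp:     1  2  3  1  1  1  1  2  2  2  2
Maximum is 3.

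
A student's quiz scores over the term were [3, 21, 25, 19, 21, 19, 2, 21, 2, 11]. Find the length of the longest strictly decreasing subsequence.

4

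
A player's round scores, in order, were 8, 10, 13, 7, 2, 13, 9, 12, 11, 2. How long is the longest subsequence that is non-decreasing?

Let dp[i] be the length of the longest such subsequence ending at index i:
i:      1  2  3  4  5  6  7  8  9 10
a[i]:   8 10 13  7  2 13  9 12 11  2
dp:     1  2  3  1  1  4  2  3  3  2
Maximum dp value is 4.

4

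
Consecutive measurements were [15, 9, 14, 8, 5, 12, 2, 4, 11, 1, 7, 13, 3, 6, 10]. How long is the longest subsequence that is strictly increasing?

Let dp[i] be the length of the longest such subsequence ending at index i:
i:      1  2  3  4  5  6  7  8  9 10 11 12 13 14 15
a[i]:  15  9 14  8  5 12  2  4 11  1  7 13  3  6 10
dp:     1  1  2  1  1  2  1  2  3  1  3  4  2  3  4
Maximum dp value is 4.

4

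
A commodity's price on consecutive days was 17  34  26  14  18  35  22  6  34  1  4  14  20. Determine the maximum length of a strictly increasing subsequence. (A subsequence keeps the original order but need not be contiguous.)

4

Track the smallest tail for each achievable length (strict):
17 → extends → [17]
34 → extends → [17, 34]
26 → replaces 34 → [17, 26]
14 → replaces 17 → [14, 26]
18 → replaces 26 → [14, 18]
35 → extends → [14, 18, 35]
22 → replaces 35 → [14, 18, 22]
6 → replaces 14 → [6, 18, 22]
34 → extends → [6, 18, 22, 34]
1 → replaces 6 → [1, 18, 22, 34]
4 → replaces 18 → [1, 4, 22, 34]
14 → replaces 22 → [1, 4, 14, 34]
20 → replaces 34 → [1, 4, 14, 20]
Four tails, so the longest strictly increasing subsequence has length 4 (e.g. 17, 18, 22, 34).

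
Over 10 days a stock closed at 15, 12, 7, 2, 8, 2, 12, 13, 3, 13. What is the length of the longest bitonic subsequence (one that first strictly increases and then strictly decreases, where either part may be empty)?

5

inc[i] = longest strictly increasing subsequence ending at i; dec[i] = longest strictly decreasing subsequence starting at i:
i:      1  2  3  4  5  6  7  8  9 10
a[i]:  15 12  7  2  8  2 12 13  3 13
inc:    1  1  1  1  2  1  3  4  2  4
dec:    4  3  2  1  2  1  2  2  1  1
Best peak at i=8 (value 13): inc=4, dec=2, length 4+2−1 = 5.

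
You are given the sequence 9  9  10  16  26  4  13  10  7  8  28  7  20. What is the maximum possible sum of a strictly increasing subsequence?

89

Let S[i] be the best sum of a strictly increasing subsequence ending at i:
i:      1  2  3  4  5  6  7  8  9 10 11 12 13
a[i]:   9  9 10 16 26  4 13 10  7  8 28  7 20
S:      9  9 19 35 61  4 32 19 11 19 89 11 55
Maximum is 89 (e.g. 9 + 10 + 16 + 26 + 28).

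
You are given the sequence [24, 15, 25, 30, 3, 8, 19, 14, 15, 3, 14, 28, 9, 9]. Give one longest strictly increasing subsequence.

Patience tails give the LIS length; then backtrack through the dp parents:
24 → extends → [24]
15 → replaces 24 → [15]
25 → extends → [15, 25]
30 → extends → [15, 25, 30]
3 → replaces 15 → [3, 25, 30]
8 → replaces 25 → [3, 8, 30]
19 → replaces 30 → [3, 8, 19]
14 → replaces 19 → [3, 8, 14]
15 → extends → [3, 8, 14, 15]
3 → already a tail → [3, 8, 14, 15]
14 → already a tail → [3, 8, 14, 15]
28 → extends → [3, 8, 14, 15, 28]
9 → replaces 14 → [3, 8, 9, 15, 28]
9 → already a tail → [3, 8, 9, 15, 28]
Length 5; one witness is 3, 8, 14, 15, 28.

3, 8, 14, 15, 28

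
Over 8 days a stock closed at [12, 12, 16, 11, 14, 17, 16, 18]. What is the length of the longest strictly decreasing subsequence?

2

Negate each value so 'decreasing' becomes 'increasing', then run patience tails on the negated sequence:
-12 → extends → [-12]
-12 → already a tail → [-12]
-16 → replaces -12 → [-16]
-11 → extends → [-16, -11]
-14 → replaces -11 → [-16, -14]
-17 → replaces -16 → [-17, -14]
-16 → replaces -14 → [-17, -16]
-18 → replaces -17 → [-18, -16]
Two tails, so the longest strictly decreasing subsequence of the original has length 2.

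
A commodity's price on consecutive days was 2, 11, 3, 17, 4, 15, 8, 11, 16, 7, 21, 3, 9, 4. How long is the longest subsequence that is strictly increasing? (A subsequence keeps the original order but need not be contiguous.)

Let dp[i] be the length of the longest such subsequence ending at index i:
i:      1  2  3  4  5  6  7  8  9 10 11 12 13 14
a[i]:   2 11  3 17  4 15  8 11 16  7 21  3  9  4
dp:     1  2  2  3  3  4  4  5  6  4  7  2  5  3
Maximum dp value is 7.

7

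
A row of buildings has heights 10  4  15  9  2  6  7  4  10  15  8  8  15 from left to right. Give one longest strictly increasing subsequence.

Patience tails give the LIS length; then backtrack through the dp parents:
10 → extends → [10]
4 → replaces 10 → [4]
15 → extends → [4, 15]
9 → replaces 15 → [4, 9]
2 → replaces 4 → [2, 9]
6 → replaces 9 → [2, 6]
7 → extends → [2, 6, 7]
4 → replaces 6 → [2, 4, 7]
10 → extends → [2, 4, 7, 10]
15 → extends → [2, 4, 7, 10, 15]
8 → replaces 10 → [2, 4, 7, 8, 15]
8 → already a tail → [2, 4, 7, 8, 15]
15 → already a tail → [2, 4, 7, 8, 15]
Length 5; one witness is 4, 6, 7, 10, 15.

4, 6, 7, 10, 15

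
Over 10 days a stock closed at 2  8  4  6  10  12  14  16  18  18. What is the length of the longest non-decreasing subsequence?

Let dp[i] be the length of the longest such subsequence ending at index i:
i:      1  2  3  4  5  6  7  8  9 10
a[i]:   2  8  4  6 10 12 14 16 18 18
dp:     1  2  2  3  4  5  6  7  8  9
Maximum dp value is 9.

9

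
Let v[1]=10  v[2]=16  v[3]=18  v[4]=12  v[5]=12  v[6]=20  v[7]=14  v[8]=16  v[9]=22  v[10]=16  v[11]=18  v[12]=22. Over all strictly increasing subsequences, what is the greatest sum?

Let S[i] be the best sum of a strictly increasing subsequence ending at i:
i:      1  2  3  4  5  6  7  8  9 10 11 12
v[i]:  10 16 18 12 12 20 14 16 22 16 18 22
S:     10 26 44 22 22 64 36 52 86 52 70 92
Maximum is 92 (e.g. 10 + 12 + 14 + 16 + 18 + 22).

92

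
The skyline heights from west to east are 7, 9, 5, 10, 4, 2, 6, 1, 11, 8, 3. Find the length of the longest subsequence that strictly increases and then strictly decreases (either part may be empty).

6

inc[i] = longest strictly increasing subsequence ending at i; dec[i] = longest strictly decreasing subsequence starting at i:
i:      1  2  3  4  5  6  7  8  9 10 11
a[i]:   7  9  5 10  4  2  6  1 11  8  3
inc:    1  2  1  3  1  1  2  1  4  3  2
dec:    5  5  4  4  3  2  2  1  3  2  1
Best peak at i=2 (value 9): inc=2, dec=5, length 2+5−1 = 6.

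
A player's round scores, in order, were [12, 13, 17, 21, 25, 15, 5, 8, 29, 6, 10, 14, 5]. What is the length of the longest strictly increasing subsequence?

Let dp[i] be the length of the longest such subsequence ending at index i:
i:      1  2  3  4  5  6  7  8  9 10 11 12 13
a[i]:  12 13 17 21 25 15  5  8 29  6 10 14  5
dp:     1  2  3  4  5  3  1  2  6  2  3  4  1
Maximum dp value is 6.

6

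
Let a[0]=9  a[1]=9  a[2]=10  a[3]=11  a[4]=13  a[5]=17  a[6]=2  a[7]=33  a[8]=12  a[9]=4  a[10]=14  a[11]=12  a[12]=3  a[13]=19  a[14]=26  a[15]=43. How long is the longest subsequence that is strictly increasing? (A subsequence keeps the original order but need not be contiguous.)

8

Track the smallest tail for each achievable length (strict):
9 → extends → [9]
9 → already a tail → [9]
10 → extends → [9, 10]
11 → extends → [9, 10, 11]
13 → extends → [9, 10, 11, 13]
17 → extends → [9, 10, 11, 13, 17]
2 → replaces 9 → [2, 10, 11, 13, 17]
33 → extends → [2, 10, 11, 13, 17, 33]
12 → replaces 13 → [2, 10, 11, 12, 17, 33]
4 → replaces 10 → [2, 4, 11, 12, 17, 33]
14 → replaces 17 → [2, 4, 11, 12, 14, 33]
12 → already a tail → [2, 4, 11, 12, 14, 33]
3 → replaces 4 → [2, 3, 11, 12, 14, 33]
19 → replaces 33 → [2, 3, 11, 12, 14, 19]
26 → extends → [2, 3, 11, 12, 14, 19, 26]
43 → extends → [2, 3, 11, 12, 14, 19, 26, 43]
Eight tails, so the longest strictly increasing subsequence has length 8 (e.g. 9, 10, 11, 13, 17, 19, 26, 43).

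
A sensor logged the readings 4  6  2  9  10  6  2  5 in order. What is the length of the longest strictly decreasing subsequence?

Negate each value so 'decreasing' becomes 'increasing', then run patience tails on the negated sequence:
-4 → extends → [-4]
-6 → replaces -4 → [-6]
-2 → extends → [-6, -2]
-9 → replaces -6 → [-9, -2]
-10 → replaces -9 → [-10, -2]
-6 → replaces -2 → [-10, -6]
-2 → extends → [-10, -6, -2]
-5 → replaces -2 → [-10, -6, -5]
Three tails, so the longest strictly decreasing subsequence of the original has length 3.

3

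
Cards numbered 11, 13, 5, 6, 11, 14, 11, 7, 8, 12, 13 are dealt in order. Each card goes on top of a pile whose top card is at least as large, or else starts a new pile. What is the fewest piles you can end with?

6

Place each on the leftmost legal pile:
11 → new pile 1 (tops now [11])
13 → new pile 2 (tops now [11, 13])
5 → pile 1 (tops now [5, 13])
6 → pile 2 (tops now [5, 6])
11 → new pile 3 (tops now [5, 6, 11])
14 → new pile 4 (tops now [5, 6, 11, 14])
11 → pile 3 (tops now [5, 6, 11, 14])
7 → pile 3 (tops now [5, 6, 7, 14])
8 → pile 4 (tops now [5, 6, 7, 8])
12 → new pile 5 (tops now [5, 6, 7, 8, 12])
13 → new pile 6 (tops now [5, 6, 7, 8, 12, 13])
Six piles.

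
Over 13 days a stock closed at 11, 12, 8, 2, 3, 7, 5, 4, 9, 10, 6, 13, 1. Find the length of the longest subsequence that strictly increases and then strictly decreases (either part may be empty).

inc[i] = longest strictly increasing subsequence ending at i; dec[i] = longest strictly decreasing subsequence starting at i:
i:      1  2  3  4  5  6  7  8  9 10 11 12 13
a[i]:  11 12  8  2  3  7  5  4  9 10  6 13  1
inc:    1  2  1  1  2  3  3  3  4  5  4  6  1
dec:    6  6  5  2  2  4  3  2  3  3  2  2  1
Best peak at i=2 (value 12): inc=2, dec=6, length 2+6−1 = 7.

7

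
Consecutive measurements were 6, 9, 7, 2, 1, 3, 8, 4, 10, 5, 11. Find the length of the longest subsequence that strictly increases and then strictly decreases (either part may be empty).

5

inc[i] = longest strictly increasing subsequence ending at i; dec[i] = longest strictly decreasing subsequence starting at i:
i:      1  2  3  4  5  6  7  8  9 10 11
a[i]:   6  9  7  2  1  3  8  4 10  5 11
inc:    1  2  2  1  1  2  3  3  4  4  5
dec:    3  4  3  2  1  1  2  1  2  1  1
Best peak at i=2 (value 9): inc=2, dec=4, length 2+4−1 = 5.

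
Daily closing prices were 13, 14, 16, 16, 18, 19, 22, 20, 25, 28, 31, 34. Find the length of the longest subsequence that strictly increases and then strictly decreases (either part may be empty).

inc[i] = longest strictly increasing subsequence ending at i; dec[i] = longest strictly decreasing subsequence starting at i:
i:      1  2  3  4  5  6  7  8  9 10 11 12
a[i]:  13 14 16 16 18 19 22 20 25 28 31 34
inc:    1  2  3  3  4  5  6  6  7  8  9 10
dec:    1  1  1  1  1  1  2  1  1  1  1  1
Best peak at i=12 (value 34): inc=10, dec=1, length 10+1−1 = 10.

10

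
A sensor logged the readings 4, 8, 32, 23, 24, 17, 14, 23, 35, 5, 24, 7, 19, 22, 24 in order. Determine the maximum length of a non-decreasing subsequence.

6

Track the smallest tail for each achievable length (allowing ties):
4 → extends → [4]
8 → extends → [4, 8]
32 → extends → [4, 8, 32]
23 → replaces 32 → [4, 8, 23]
24 → extends → [4, 8, 23, 24]
17 → replaces 23 → [4, 8, 17, 24]
14 → replaces 17 → [4, 8, 14, 24]
23 → replaces 24 → [4, 8, 14, 23]
35 → extends → [4, 8, 14, 23, 35]
5 → replaces 8 → [4, 5, 14, 23, 35]
24 → replaces 35 → [4, 5, 14, 23, 24]
7 → replaces 14 → [4, 5, 7, 23, 24]
19 → replaces 23 → [4, 5, 7, 19, 24]
22 → replaces 24 → [4, 5, 7, 19, 22]
24 → extends → [4, 5, 7, 19, 22, 24]
Six tails, so the longest non-decreasing subsequence has length 6 (e.g. 4, 8, 23, 24, 24, 24).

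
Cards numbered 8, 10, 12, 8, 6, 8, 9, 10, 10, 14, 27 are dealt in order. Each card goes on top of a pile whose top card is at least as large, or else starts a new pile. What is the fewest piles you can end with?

6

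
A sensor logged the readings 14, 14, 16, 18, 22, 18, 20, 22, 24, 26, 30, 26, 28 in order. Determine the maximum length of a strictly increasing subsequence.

8

Let dp[i] be the length of the longest such subsequence ending at index i:
i:      1  2  3  4  5  6  7  8  9 10 11 12 13
a[i]:  14 14 16 18 22 18 20 22 24 26 30 26 28
dp:     1  1  2  3  4  3  4  5  6  7  8  7  8
Maximum dp value is 8.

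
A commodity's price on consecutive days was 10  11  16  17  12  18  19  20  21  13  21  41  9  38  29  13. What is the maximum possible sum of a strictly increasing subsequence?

173

Let S[i] be the best sum of a strictly increasing subsequence ending at i:
i:       1   2   3   4   5   6   7   8   9  10  11  12  13  14  15  16
a[i]:   10  11  16  17  12  18  19  20  21  13  21  41   9  38  29  13
S:      10  21  37  54  33  72  91 111 132  46 132 173   9 170 161  46
Maximum is 173 (e.g. 10 + 11 + 16 + 17 + 18 + 19 + 20 + 21 + 41).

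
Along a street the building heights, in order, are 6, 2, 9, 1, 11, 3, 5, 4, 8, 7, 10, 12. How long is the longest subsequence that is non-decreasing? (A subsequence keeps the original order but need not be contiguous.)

6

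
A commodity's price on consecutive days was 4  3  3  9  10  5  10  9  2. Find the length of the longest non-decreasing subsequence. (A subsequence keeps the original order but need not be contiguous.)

5

Let dp[i] be the length of the longest such subsequence ending at index i:
i:      1  2  3  4  5  6  7  8  9
a[i]:   4  3  3  9 10  5 10  9  2
dp:     1  1  2  3  4  3  5  4  1
Maximum dp value is 5.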